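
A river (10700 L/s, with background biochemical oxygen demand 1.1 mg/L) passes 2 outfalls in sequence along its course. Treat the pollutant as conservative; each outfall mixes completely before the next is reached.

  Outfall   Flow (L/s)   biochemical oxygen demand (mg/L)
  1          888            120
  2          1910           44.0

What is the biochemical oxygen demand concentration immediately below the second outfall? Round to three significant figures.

15.0 mg/L

Below outfall 1: Q → 11590 L/s, C = (10700·1.100 + 888.0·120.0)/11590 = 10.21 mg/L.
Below outfall 2: Q → 13500 L/s, C = (11590·10.21 + 1910·44.00)/13500 = 14.99 mg/L.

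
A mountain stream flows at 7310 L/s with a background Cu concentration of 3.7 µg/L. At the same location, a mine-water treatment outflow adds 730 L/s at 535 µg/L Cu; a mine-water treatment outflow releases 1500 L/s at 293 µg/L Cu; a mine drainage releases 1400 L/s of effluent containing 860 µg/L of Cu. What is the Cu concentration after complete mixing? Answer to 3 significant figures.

188 µg/L

After mixing, C = (7310·3.700 + 730.0·535.0 + 1500·293.0 + 1400·860.0) / 10940 = 2061000/10940 = 188.4 µg/L.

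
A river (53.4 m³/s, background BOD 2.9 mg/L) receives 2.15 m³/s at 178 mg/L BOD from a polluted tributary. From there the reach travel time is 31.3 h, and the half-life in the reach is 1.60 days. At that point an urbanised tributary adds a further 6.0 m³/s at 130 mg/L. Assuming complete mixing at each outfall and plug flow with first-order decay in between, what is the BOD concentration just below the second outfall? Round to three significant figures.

Mass balance: C = (53.40·2.900 + 2.150·178.0) / 55.55 = 537.6/55.55 = 9.677 mg/L; combined flow 55.55 m³/s.
Half-life 1.60 d → k = ln 2 / 1.60 = 0.4332 d⁻¹.
After decay, C = 9.677 × e^(−kt) = 9.677 × 0.5684 = 5.500 mg/L.
Second outfall: C = (55.55·5.500 + 6.000·130.0)/61.55 = 17.64 mg/L.

17.6 mg/L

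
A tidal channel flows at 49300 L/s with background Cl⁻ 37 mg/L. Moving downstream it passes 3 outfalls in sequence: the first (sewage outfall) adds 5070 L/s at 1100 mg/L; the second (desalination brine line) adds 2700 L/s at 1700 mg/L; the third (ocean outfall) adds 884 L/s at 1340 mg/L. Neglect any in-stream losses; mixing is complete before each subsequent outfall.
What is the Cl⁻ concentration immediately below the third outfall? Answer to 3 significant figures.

227 mg/L

Below outfall 1: Q → 54370 L/s, C = (49300·37.00 + 5070·1100)/54370 = 136.1 mg/L.
Below outfall 2: Q → 57070 L/s, C = (54370·136.1 + 2700·1700)/57070 = 210.1 mg/L.
Below outfall 3: Q → 57950 L/s, C = (57070·210.1 + 884.0·1340)/57950 = 227.3 mg/L.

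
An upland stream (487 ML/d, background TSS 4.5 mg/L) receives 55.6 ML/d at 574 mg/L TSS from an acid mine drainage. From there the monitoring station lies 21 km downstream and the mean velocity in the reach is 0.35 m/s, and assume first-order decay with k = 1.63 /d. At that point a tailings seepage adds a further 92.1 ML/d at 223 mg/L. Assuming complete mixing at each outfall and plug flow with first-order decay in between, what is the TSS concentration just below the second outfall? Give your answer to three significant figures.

After mixing, C = (487.0·4.500 + 55.60·574.0) / 542.6 = 34110/542.6 = 62.86 mg/L; combined flow 542.6 ML/d.
Travel time t = 21·1000 / 0.35 = 60000 s = 16.67 h.
Applying C = C₀e^(−kt): 62.86 × 0.3224 = 20.27 mg/L.
At the second outfall, C = (542.6·20.27 + 92.10·223.0) / (542.6 + 92.10) = 49.68 mg/L.

49.7 mg/L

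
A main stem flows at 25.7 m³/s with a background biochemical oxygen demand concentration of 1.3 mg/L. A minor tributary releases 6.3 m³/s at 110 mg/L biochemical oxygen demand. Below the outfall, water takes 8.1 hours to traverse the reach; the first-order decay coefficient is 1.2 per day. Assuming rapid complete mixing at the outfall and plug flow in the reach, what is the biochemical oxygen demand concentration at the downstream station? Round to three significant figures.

Mass balance: C = (25.70·1.300 + 6.300·110.0) / 32.00 = 726.4/32.00 = 22.70 mg/L.
Applying C = C₀e^(−kt): 22.70 × 0.6670 = 15.14 mg/L.

15.1 mg/L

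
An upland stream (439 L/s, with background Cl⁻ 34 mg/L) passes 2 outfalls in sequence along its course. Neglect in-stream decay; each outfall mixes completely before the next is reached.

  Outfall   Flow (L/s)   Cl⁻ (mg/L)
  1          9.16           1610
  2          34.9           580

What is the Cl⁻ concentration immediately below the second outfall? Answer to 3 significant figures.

103 mg/L

Below outfall 1: Q → 448.2 L/s, C = (439.0·34.00 + 9.160·1610)/448.2 = 66.21 mg/L.
Below outfall 2: Q → 483.1 L/s, C = (448.2·66.21 + 34.90·580.0)/483.1 = 103.3 mg/L.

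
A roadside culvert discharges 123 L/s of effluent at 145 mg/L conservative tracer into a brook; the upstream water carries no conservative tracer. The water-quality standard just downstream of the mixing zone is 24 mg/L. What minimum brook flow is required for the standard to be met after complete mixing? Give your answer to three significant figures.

Set C_mix = 24: (Q·0 + 123.0·145.0) / (Q + 123.0) = 24
→ Q = 123.0·(145.0 − 24)/(24 − 0) = 620.1 L/s.

620 L/s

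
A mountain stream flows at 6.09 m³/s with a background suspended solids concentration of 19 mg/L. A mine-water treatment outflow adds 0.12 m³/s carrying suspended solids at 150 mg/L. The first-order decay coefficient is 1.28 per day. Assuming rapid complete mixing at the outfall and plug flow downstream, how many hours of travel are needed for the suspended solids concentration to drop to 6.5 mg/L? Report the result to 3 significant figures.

22.5 h

Mixed concentration C = ΣQC/ΣQ = (6.090·19.00 + 0.1200·150.0) / 6.210 = 133.7/6.210 = 21.53 mg/L.
21.53·exp(−k·t) = 6.5 → t = ln(21.53/6.5)/k = 80850 s = 22.46 h.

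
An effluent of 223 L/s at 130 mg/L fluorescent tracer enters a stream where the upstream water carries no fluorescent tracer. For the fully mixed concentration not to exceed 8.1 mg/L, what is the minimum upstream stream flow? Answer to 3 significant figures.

Set C_mix = 8.1: (Q·0 + 223.0·130.0) / (Q + 223.0) = 8.1
→ Q = 223.0·(130.0 − 8.1)/(8.1 − 0) = 3356 L/s.

3360 L/s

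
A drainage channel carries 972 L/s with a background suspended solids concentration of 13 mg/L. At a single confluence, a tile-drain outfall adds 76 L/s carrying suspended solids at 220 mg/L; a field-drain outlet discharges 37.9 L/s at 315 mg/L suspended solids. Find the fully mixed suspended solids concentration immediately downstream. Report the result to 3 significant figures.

38.0 mg/L

Flow-weighted average: C = (972.0·13.00 + 76.00·220.0 + 37.90·315.0) / 1086 = 41290/1086 = 38.03 mg/L.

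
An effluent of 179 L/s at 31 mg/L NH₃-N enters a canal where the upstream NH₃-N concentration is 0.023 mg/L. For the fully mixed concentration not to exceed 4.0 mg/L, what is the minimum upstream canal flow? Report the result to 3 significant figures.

Set C_mix = 4.0: (Q·0.02300 + 179.0·31.00) / (Q + 179.0) = 4.0
→ Q = 179.0·(31.00 − 4.0)/(4.0 − 0.02300) = 1215 L/s.

1220 L/s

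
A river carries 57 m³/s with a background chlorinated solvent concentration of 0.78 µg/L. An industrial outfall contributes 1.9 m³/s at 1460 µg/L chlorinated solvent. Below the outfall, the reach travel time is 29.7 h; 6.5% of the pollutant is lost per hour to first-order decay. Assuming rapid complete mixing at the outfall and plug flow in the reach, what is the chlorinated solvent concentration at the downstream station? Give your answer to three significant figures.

Mass balance: C = (57.00·0.7800 + 1.900·1460) / 58.90 = 2818/58.90 = 47.85 µg/L.
6.5%/h lost → k = −ln(1 − 0.065) = 0.06721 h⁻¹.
First-order decay: C = 47.85·exp(−k·t) = 47.85·0.1359 = 6.501 µg/L.

6.50 µg/L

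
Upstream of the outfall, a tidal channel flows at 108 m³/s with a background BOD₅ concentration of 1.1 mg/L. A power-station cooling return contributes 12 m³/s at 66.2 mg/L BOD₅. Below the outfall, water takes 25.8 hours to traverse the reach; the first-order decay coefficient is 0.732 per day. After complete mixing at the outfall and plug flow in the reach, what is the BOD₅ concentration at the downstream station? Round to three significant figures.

Mass balance: C = (108.0·1.100 + 12.00·66.20) / 120.0 = 913.2/120.0 = 7.610 mg/L.
First-order decay: C = 7.610·exp(−k·t) = 7.610·0.4553 = 3.464 mg/L.

3.46 mg/L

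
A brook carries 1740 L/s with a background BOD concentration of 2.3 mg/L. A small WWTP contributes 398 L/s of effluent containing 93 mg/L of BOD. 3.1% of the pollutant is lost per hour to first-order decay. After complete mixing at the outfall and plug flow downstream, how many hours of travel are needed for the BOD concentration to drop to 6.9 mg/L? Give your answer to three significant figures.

Conservation of mass: C = (1740·2.300 + 398.0·93.00) / 2138 = 41020/2138 = 19.18 mg/L.
3.1%/h lost → k = −ln(1 − 0.031) = 0.03149 h⁻¹.
19.18·exp(−k·t) = 6.9 → t = ln(19.18/6.9)/k = 116900 s = 32.47 h.

32.5 h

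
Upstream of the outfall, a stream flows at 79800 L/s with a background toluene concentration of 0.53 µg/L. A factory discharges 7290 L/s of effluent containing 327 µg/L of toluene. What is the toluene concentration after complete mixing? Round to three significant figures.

Mass balance: C = (79800·0.5300 + 7290·327.0) / 87090 = 2426000/87090 = 27.86 µg/L.

27.9 µg/L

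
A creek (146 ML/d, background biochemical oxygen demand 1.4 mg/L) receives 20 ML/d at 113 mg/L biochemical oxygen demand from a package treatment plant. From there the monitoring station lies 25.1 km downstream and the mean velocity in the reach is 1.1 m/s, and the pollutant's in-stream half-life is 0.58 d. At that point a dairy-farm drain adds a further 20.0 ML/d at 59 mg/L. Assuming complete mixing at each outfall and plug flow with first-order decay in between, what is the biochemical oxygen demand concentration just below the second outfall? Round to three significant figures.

16.0 mg/L

After mixing, C = (146.0·1.400 + 20.00·113.0) / 166.0 = 2464/166.0 = 14.85 mg/L; combined flow 166.0 ML/d.
Travel time t = 25.1·1000 / 1.1 = 22820 s = 6.338 h.
Half-life 0.58 d → k = ln 2 / 0.58 = 1.195 d⁻¹.
Decay over the reach: 14.85·exp(−kt) = 14.85·0.7293 = 10.83 mg/L.
At the second outfall, C = (166.0·10.83 + 20.00·59.00) / (166.0 + 20.00) = 16.01 mg/L.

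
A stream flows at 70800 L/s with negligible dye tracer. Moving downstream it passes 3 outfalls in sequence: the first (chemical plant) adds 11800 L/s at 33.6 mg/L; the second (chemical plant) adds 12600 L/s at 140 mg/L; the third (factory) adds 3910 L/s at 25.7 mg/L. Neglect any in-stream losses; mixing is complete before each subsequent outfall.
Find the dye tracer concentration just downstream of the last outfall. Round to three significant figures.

Outfall 1: combined Q = 82600 L/s; C = (70800·0 + 11800·33.60)/82600 = 4.800 mg/L.
Outfall 2: combined Q = 95200 L/s; C = (82600·4.800 + 12600·140.0)/95200 = 22.69 mg/L.
Outfall 3: combined Q = 99110 L/s; C = (95200·22.69 + 3910·25.70)/99110 = 22.81 mg/L.

22.8 mg/L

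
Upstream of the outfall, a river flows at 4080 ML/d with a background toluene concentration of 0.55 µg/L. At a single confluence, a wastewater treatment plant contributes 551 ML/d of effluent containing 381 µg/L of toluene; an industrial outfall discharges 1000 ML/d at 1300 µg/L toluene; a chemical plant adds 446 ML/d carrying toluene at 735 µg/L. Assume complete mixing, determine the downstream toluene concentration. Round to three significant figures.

Flow-weighted average: C = (4080·0.5500 + 551.0·381.0 + 1000·1300 + 446.0·735.0) / 6077 = 1840000/6077 = 302.8 µg/L.

303 µg/L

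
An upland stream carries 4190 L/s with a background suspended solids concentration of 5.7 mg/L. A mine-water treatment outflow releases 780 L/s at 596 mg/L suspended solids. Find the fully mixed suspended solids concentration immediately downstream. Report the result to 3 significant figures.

98.3 mg/L

After mixing, C = (4190·5.700 + 780.0·596.0) / 4970 = 488800/4970 = 98.34 mg/L.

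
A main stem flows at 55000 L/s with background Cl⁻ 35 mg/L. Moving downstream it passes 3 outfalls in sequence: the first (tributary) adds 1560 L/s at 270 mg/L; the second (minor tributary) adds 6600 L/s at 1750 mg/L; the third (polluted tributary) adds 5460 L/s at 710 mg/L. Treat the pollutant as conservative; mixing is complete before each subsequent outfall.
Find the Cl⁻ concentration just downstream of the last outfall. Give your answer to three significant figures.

259 mg/L

Outfall 1: combined Q = 56560 L/s; C = (55000·35.00 + 1560·270.0)/56560 = 41.48 mg/L.
Outfall 2: combined Q = 63160 L/s; C = (56560·41.48 + 6600·1750)/63160 = 220.0 mg/L.
Outfall 3: combined Q = 68620 L/s; C = (63160·220.0 + 5460·710.0)/68620 = 259.0 mg/L.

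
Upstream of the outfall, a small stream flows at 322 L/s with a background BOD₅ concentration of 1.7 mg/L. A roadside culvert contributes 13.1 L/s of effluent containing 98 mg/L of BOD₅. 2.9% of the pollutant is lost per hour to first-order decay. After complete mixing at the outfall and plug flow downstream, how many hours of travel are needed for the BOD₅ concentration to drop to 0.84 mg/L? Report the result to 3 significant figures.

63.6 h

Mass balance: C = (322.0·1.700 + 13.10·98.00) / 335.1 = 1831/335.1 = 5.465 mg/L.
2.9%/h lost → k = −ln(1 − 0.029) = 0.02943 h⁻¹.
5.465·exp(−k·t) = 0.84 → t = ln(5.465/0.84)/k = 229100 s = 63.63 h.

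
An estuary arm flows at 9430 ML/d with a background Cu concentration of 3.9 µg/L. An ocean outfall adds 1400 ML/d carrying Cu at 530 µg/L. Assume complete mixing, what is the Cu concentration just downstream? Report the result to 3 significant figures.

After mixing, C = (9430·3.900 + 1400·530.0) / 10830 = 778800/10830 = 71.91 µg/L.

71.9 µg/L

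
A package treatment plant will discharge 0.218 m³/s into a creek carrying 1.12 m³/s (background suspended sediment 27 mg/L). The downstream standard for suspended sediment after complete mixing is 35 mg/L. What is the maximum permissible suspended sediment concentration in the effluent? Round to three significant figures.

At the limit, (Qr·Cr + Qe·Cₑ)/(Qr + Qe) = 35:
Cₑ = (1.338·35 − 1.120·27.00) / 0.2180 = 76.10 mg/L.

76.1 mg/L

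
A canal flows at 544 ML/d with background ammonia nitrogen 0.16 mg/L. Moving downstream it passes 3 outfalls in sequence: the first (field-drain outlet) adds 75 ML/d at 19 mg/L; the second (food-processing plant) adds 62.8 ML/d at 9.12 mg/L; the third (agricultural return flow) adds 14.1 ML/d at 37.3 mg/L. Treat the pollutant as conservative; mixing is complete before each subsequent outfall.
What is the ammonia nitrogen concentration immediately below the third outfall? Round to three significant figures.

3.75 mg/L

Below outfall 1: Q → 619.0 ML/d, C = (544.0·0.1600 + 75.00·19.00)/619.0 = 2.443 mg/L.
Below outfall 2: Q → 681.8 ML/d, C = (619.0·2.443 + 62.80·9.120)/681.8 = 3.058 mg/L.
Below outfall 3: Q → 695.9 ML/d, C = (681.8·3.058 + 14.10·37.30)/695.9 = 3.752 mg/L.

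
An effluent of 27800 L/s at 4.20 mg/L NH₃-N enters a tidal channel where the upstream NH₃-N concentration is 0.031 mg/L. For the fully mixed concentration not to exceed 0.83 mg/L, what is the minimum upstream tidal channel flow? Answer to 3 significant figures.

117000 L/s

Set C_mix = 0.83: (Q·0.03100 + 27800·4.200) / (Q + 27800) = 0.83
→ Q = 27800·(4.200 − 0.83)/(0.83 − 0.03100) = 117300 L/s.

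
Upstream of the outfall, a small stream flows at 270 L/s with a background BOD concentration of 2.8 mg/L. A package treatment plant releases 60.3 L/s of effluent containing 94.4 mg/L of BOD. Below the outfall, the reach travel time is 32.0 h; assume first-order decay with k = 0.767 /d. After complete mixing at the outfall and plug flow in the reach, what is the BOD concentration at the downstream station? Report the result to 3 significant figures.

Flow-weighted average: C = (270.0·2.800 + 60.30·94.40) / 330.3 = 6448/330.3 = 19.52 mg/L.
First-order decay: C = 19.52·exp(−k·t) = 19.52·0.3596 = 7.021 mg/L.

7.02 mg/L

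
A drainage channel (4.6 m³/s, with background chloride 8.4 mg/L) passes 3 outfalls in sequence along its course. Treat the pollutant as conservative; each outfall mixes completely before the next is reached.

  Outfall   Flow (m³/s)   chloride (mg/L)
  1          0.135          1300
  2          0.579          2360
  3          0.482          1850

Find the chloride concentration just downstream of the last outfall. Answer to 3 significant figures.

427 mg/L

Outfall 1: combined Q = 4.735 m³/s; C = (4.600·8.400 + 0.1350·1300)/4.735 = 45.22 mg/L.
Outfall 2: combined Q = 5.314 m³/s; C = (4.735·45.22 + 0.5790·2360)/5.314 = 297.4 mg/L.
Outfall 3: combined Q = 5.796 m³/s; C = (5.314·297.4 + 0.4820·1850)/5.796 = 426.5 mg/L.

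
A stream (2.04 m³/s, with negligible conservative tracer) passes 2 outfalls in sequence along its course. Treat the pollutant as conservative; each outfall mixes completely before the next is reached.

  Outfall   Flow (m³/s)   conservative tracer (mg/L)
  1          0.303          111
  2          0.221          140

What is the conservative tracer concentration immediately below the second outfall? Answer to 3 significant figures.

Outfall 1: combined Q = 2.343 m³/s; C = (2.040·0 + 0.3030·111.0)/2.343 = 14.35 mg/L.
Outfall 2: combined Q = 2.564 m³/s; C = (2.343·14.35 + 0.2210·140.0)/2.564 = 25.18 mg/L.

25.2 mg/L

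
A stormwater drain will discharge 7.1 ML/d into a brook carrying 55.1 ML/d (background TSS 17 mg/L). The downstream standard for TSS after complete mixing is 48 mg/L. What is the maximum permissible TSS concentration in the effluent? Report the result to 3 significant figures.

At the limit, (Qr·Cr + Qe·Cₑ)/(Qr + Qe) = 48:
Cₑ = (62.20·48 − 55.10·17.00) / 7.100 = 288.6 mg/L.

289 mg/L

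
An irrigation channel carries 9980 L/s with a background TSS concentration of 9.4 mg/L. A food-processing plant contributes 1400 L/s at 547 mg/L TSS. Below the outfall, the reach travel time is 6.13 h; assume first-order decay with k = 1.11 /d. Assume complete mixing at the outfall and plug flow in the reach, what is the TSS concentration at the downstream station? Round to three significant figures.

56.9 mg/L

Mixed concentration C = ΣQC/ΣQ = (9980·9.400 + 1400·547.0) / 11380 = 859600/11380 = 75.54 mg/L.
After decay, C = 75.54 × e^(−kt) = 75.54 × 0.7531 = 56.89 mg/L.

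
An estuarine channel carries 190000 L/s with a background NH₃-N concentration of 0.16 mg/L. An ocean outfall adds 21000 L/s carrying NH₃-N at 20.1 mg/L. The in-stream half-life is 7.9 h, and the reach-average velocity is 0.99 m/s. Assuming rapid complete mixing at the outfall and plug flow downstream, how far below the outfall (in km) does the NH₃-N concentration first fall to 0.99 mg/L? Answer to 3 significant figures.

Flow-weighted average: C = (190000·0.1600 + 21000·20.10) / 211000 = 452500/211000 = 2.145 mg/L.
Half-life 7.9 h → k = ln 2 / 7.9 = 0.08774 h⁻¹ = 2.106 d⁻¹.
Set 2.145·exp(−k·t) = 0.99 → t = ln(2.145/0.99)/k = 31720 s = 8.810 h.
Distance = v·t = 0.99·31720 = 31400 m = 31.40 km.

31.4 km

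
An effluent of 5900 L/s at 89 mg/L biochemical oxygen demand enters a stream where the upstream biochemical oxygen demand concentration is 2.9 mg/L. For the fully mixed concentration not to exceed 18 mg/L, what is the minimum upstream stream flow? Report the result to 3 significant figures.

Set C_mix = 18: (Q·2.900 + 5900·89.00) / (Q + 5900) = 18
→ Q = 5900·(89.00 − 18)/(18 − 2.900) = 27740 L/s.

27700 L/s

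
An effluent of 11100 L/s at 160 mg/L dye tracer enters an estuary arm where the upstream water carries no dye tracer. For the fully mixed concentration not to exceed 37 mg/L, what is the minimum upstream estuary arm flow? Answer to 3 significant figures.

Set C_mix = 37: (Q·0 + 11100·160.0) / (Q + 11100) = 37
→ Q = 11100·(160.0 − 37)/(37 − 0) = 36900 L/s.

36900 L/s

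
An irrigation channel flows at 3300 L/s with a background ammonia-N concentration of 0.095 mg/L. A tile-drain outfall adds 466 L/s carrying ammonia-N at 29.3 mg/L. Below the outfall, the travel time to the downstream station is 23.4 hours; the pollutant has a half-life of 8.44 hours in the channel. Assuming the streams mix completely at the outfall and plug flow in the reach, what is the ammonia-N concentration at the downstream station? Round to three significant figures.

Mass balance: C = (3300·0.09500 + 466.0·29.30) / 3766 = 13970/3766 = 3.709 mg/L.
Half-life 8.44 h → k = ln 2 / 8.44 = 0.08213 h⁻¹ = 1.971 d⁻¹.
Applying C = C₀e^(−kt): 3.709 × 0.1463 = 0.5428 mg/L.

0.543 mg/L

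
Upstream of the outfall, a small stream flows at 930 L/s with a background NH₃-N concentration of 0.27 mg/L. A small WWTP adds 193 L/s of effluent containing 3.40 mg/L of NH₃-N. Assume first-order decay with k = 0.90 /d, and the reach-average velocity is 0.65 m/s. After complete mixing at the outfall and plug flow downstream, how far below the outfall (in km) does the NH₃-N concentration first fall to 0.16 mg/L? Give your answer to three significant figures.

101 km

Flow-weighted average: C = (930.0·0.2700 + 193.0·3.400) / 1123 = 907.3/1123 = 0.8079 mg/L.
Set 0.8079·exp(−k·t) = 0.16 → t = ln(0.8079/0.16)/k = 155500 s = 43.18 h.
Distance = v·t = 0.65·155500 = 101000 m = 101.0 km.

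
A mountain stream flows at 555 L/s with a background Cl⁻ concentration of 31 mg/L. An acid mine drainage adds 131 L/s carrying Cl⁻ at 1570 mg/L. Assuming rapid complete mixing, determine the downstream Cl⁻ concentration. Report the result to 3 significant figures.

Mass balance: C = (555.0·31.00 + 131.0·1570) / 686.0 = 222900/686.0 = 324.9 mg/L.

325 mg/L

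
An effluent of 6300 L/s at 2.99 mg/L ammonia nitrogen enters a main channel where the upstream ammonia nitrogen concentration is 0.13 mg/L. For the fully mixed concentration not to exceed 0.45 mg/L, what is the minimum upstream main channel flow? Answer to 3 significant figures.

50000 L/s

Set C_mix = 0.45: (Q·0.1300 + 6300·2.990) / (Q + 6300) = 0.45
→ Q = 6300·(2.990 − 0.45)/(0.45 − 0.1300) = 50010 L/s.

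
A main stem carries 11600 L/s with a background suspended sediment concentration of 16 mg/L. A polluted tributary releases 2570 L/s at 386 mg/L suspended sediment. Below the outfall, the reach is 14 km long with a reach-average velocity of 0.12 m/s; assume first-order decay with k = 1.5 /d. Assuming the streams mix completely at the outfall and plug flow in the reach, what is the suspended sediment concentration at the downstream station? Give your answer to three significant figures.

After mixing, C = (11600·16.00 + 2570·386.0) / 14170 = 1178000/14170 = 83.11 mg/L.
Travel time t = 14·1000 / 0.12 = 116700 s = 32.41 h.
Applying C = C₀e^(−kt): 83.11 × 0.1319 = 10.96 mg/L.

11.0 mg/L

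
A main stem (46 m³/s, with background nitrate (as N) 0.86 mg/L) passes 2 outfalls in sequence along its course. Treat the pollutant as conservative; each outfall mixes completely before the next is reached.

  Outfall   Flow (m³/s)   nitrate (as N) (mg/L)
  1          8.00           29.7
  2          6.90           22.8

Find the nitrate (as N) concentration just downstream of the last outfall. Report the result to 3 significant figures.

After outfall 1: Q = 46.00 + 8.000 = 54.00 m³/s; C = (46.00·0.8600 + 8.000·29.70)/54.00 = 5.133 mg/L.
After outfall 2: Q = 54.00 + 6.900 = 60.90 m³/s; C = (54.00·5.133 + 6.900·22.80)/60.90 = 7.134 mg/L.

7.13 mg/L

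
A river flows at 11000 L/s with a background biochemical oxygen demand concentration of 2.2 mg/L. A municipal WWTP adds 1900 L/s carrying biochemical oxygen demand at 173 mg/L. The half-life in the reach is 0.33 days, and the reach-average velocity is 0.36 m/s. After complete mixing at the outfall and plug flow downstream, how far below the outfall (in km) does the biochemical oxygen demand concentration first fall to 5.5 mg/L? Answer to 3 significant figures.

Mass balance: C = (11000·2.200 + 1900·173.0) / 12900 = 352900/12900 = 27.36 mg/L.
Half-life 0.33 d → k = ln 2 / 0.33 = 2.100 d⁻¹.
Set 27.36·exp(−k·t) = 5.5 → t = ln(27.36/5.5)/k = 65990 s = 18.33 h.
Distance = v·t = 0.36·65990 = 23760 m = 23.76 km.

23.8 km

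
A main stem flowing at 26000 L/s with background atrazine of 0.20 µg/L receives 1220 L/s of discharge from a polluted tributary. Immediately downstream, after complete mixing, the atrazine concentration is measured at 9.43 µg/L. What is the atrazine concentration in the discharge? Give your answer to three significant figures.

206 µg/L

Mass balance: 26000·0.2000 + 1220·Cₑ = 27220·9.430
→ Cₑ = (27220·9.430 − 26000·0.2000) / 1220 = 206.1 µg/L.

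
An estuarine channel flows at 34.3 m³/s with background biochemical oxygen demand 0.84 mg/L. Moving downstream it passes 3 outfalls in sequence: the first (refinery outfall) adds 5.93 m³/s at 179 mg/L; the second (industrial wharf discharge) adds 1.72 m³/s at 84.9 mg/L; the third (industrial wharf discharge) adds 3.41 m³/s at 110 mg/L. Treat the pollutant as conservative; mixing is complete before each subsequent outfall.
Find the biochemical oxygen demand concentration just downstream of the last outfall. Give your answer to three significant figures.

35.5 mg/L

Outfall 1: combined Q = 40.23 m³/s; C = (34.30·0.8400 + 5.930·179.0)/40.23 = 27.10 mg/L.
Outfall 2: combined Q = 41.95 m³/s; C = (40.23·27.10 + 1.720·84.90)/41.95 = 29.47 mg/L.
Outfall 3: combined Q = 45.36 m³/s; C = (41.95·29.47 + 3.410·110.0)/45.36 = 35.52 mg/L.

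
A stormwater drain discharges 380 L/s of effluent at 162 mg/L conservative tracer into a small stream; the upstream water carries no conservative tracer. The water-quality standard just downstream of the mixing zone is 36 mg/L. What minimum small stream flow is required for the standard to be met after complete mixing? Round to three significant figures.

1330 L/s

Set C_mix = 36: (Q·0 + 380.0·162.0) / (Q + 380.0) = 36
→ Q = 380.0·(162.0 − 36)/(36 − 0) = 1330 L/s.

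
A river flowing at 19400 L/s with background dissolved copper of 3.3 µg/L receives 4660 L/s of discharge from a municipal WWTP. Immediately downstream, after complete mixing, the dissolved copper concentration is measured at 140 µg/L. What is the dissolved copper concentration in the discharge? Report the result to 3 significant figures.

Mass balance: 19400·3.300 + 4660·Cₑ = 24060·140.0
→ Cₑ = (24060·140.0 − 19400·3.300) / 4660 = 709.1 µg/L.

709 µg/L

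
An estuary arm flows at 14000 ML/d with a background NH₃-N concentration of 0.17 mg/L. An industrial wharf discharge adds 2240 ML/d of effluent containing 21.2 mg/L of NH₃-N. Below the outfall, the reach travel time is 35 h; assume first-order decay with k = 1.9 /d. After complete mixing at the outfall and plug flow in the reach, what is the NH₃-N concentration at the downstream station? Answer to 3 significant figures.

After mixing, C = (14000·0.1700 + 2240·21.20) / 16240 = 49870/16240 = 3.071 mg/L.
First-order decay: C = 3.071·exp(−k·t) = 3.071·0.06261 = 0.1923 mg/L.

0.192 mg/L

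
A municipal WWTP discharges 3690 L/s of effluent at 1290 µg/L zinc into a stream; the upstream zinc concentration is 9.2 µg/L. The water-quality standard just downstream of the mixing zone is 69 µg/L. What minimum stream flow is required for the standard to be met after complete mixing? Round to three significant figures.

75300 L/s

Set C_mix = 69: (Q·9.200 + 3690·1290) / (Q + 3690) = 69
→ Q = 3690·(1290 − 69)/(69 − 9.200) = 75340 L/s.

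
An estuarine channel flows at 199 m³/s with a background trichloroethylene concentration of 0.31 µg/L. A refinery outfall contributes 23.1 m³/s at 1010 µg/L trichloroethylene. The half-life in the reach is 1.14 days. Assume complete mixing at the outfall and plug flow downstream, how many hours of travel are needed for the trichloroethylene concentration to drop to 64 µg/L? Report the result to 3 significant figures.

Mixed concentration C = ΣQC/ΣQ = (199.0·0.3100 + 23.10·1010) / 222.1 = 23390/222.1 = 105.3 µg/L.
Half-life 1.14 d → k = ln 2 / 1.14 = 0.6080 d⁻¹.
105.3·exp(−k·t) = 64 → t = ln(105.3/64)/k = 70790 s = 19.66 h.

19.7 h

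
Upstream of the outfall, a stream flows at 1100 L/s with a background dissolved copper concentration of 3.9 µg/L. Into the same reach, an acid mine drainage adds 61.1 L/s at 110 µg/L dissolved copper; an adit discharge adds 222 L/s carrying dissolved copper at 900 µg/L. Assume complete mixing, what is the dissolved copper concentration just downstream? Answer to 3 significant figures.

Conservation of mass: C = (1100·3.900 + 61.10·110.0 + 222.0·900.0) / 1383 = 210800/1383 = 152.4 µg/L.

152 µg/L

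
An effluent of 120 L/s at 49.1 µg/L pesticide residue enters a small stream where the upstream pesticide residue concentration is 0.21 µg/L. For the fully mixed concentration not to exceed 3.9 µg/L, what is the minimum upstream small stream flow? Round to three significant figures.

Set C_mix = 3.9: (Q·0.2100 + 120.0·49.10) / (Q + 120.0) = 3.9
→ Q = 120.0·(49.10 − 3.9)/(3.9 − 0.2100) = 1470 L/s.

1470 L/s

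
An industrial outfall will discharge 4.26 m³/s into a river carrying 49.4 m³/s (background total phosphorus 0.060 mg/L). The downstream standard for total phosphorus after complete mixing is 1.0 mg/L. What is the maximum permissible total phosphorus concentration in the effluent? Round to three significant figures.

At the limit, (Qr·Cr + Qe·Cₑ)/(Qr + Qe) = 1.0:
Cₑ = (53.66·1.0 − 49.40·0.06000) / 4.260 = 11.90 mg/L.

11.9 mg/L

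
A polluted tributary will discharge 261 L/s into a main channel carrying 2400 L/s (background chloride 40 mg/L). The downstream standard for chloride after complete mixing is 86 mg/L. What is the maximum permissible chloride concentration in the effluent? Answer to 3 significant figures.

At the limit, (Qr·Cr + Qe·Cₑ)/(Qr + Qe) = 86:
Cₑ = (2661·86 − 2400·40.00) / 261.0 = 509.0 mg/L.

509 mg/L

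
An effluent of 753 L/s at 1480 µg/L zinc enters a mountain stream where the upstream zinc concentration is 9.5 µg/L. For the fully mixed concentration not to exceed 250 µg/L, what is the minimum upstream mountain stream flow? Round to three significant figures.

Set C_mix = 250: (Q·9.500 + 753.0·1480) / (Q + 753.0) = 250
→ Q = 753.0·(1480 − 250)/(250 − 9.500) = 3851 L/s.

3850 L/s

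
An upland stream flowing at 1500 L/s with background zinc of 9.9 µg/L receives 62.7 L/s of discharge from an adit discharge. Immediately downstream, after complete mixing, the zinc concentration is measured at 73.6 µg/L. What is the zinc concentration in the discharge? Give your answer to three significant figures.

Mass balance: 1500·9.900 + 62.70·Cₑ = 1563·73.60
→ Cₑ = (1563·73.60 − 1500·9.900) / 62.70 = 1598 µg/L.

1600 µg/L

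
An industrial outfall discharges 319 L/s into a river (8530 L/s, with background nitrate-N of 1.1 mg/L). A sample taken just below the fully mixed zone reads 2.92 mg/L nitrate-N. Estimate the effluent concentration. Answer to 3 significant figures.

Mass balance: 8530·1.100 + 319.0·Cₑ = 8849·2.920
→ Cₑ = (8849·2.920 − 8530·1.100) / 319.0 = 51.59 mg/L.

51.6 mg/L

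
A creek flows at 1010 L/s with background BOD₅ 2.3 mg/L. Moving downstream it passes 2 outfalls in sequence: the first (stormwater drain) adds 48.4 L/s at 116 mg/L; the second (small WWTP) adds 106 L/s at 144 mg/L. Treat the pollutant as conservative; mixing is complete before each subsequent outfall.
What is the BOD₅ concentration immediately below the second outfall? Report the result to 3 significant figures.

19.9 mg/L

Below outfall 1: Q → 1058 L/s, C = (1010·2.300 + 48.40·116.0)/1058 = 7.499 mg/L.
Below outfall 2: Q → 1164 L/s, C = (1058·7.499 + 106.0·144.0)/1164 = 19.93 mg/L.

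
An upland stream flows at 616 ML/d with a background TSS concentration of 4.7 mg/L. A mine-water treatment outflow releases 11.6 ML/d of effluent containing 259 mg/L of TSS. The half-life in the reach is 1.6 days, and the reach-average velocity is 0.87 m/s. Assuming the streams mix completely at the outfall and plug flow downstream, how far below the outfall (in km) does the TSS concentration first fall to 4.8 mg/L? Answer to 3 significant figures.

117 km

Flow-weighted average: C = (616.0·4.700 + 11.60·259.0) / 627.6 = 5900/627.6 = 9.400 mg/L.
Half-life 1.6 d → k = ln 2 / 1.6 = 0.4332 d⁻¹.
Set 9.400·exp(−k·t) = 4.8 → t = ln(9.400/4.8)/k = 134000 s = 37.24 h.
Distance = v·t = 0.87·134000 = 116600 m = 116.6 km.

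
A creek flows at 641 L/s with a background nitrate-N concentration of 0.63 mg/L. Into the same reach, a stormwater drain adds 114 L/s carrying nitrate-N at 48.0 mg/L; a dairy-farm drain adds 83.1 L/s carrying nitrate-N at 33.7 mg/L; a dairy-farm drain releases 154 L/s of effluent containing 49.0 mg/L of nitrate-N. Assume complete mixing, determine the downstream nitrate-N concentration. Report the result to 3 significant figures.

Conservation of mass: C = (641.0·0.6300 + 114.0·48.00 + 83.10·33.70 + 154.0·49.00) / 992.1 = 16220/992.1 = 16.35 mg/L.

16.4 mg/L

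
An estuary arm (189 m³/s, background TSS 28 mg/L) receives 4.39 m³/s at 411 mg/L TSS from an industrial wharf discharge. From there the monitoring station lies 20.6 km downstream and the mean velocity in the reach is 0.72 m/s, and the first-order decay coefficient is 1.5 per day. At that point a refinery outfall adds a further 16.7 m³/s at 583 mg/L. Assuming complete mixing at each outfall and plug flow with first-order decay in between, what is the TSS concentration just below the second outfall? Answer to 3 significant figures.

Mass balance: C = (189.0·28.00 + 4.390·411.0) / 193.4 = 7096/193.4 = 36.69 mg/L; combined flow 193.4 m³/s.
Travel time t = 20.6·1000 / 0.72 = 28610 s = 7.948 h.
First-order decay: C = 36.69·exp(−k·t) = 36.69·0.6085 = 22.33 mg/L.
Second outfall: C = (193.4·22.33 + 16.70·583.0)/210.1 = 66.90 mg/L.

66.9 mg/L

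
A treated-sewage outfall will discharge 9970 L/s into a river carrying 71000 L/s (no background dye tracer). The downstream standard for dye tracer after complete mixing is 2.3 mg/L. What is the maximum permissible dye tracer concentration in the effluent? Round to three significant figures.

At the limit, (Qr·Cr + Qe·Cₑ)/(Qr + Qe) = 2.3:
Cₑ = (80970·2.3 − 71000·0) / 9970 = 18.68 mg/L.

18.7 mg/L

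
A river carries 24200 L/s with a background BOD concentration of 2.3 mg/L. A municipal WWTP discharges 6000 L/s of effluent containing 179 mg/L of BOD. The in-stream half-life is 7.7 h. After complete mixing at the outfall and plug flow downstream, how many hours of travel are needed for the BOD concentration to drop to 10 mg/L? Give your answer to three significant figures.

Conservation of mass: C = (24200·2.300 + 6000·179.0) / 30200 = 1130000/30200 = 37.41 mg/L.
Half-life 7.7 h → k = ln 2 / 7.7 = 0.09002 h⁻¹ = 2.160 d⁻¹.
37.41·exp(−k·t) = 10 → t = ln(37.41/10)/k = 52760 s = 14.66 h.

14.7 h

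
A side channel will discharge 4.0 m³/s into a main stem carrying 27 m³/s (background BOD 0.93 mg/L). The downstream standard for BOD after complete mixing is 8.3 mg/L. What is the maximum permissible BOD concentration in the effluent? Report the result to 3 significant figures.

At the limit, (Qr·Cr + Qe·Cₑ)/(Qr + Qe) = 8.3:
Cₑ = (31.00·8.3 − 27.00·0.9300) / 4.000 = 58.05 mg/L.

58.0 mg/L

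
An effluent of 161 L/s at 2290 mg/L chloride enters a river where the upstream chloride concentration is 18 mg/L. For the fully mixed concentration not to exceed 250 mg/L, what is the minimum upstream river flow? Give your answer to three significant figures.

Set C_mix = 250: (Q·18.00 + 161.0·2290) / (Q + 161.0) = 250
→ Q = 161.0·(2290 − 250)/(250 − 18.00) = 1416 L/s.

1420 L/s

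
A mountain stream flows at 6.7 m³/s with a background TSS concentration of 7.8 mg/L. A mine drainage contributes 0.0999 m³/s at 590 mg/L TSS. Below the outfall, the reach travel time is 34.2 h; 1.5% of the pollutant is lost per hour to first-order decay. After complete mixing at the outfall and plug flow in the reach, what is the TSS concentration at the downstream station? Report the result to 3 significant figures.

9.75 mg/L

Mixed concentration C = ΣQC/ΣQ = (6.700·7.800 + 0.09990·590.0) / 6.800 = 111.2/6.800 = 16.35 mg/L.
1.5%/h lost → k = −ln(1 − 0.015) = 0.01511 h⁻¹.
After decay, C = 16.35 × e^(−kt) = 16.35 × 0.5964 = 9.753 mg/L.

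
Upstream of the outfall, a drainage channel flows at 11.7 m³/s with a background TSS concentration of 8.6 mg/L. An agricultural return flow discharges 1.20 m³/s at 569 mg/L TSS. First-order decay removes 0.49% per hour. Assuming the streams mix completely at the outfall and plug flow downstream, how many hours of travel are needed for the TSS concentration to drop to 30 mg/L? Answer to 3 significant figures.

After mixing, C = (11.70·8.600 + 1.200·569.0) / 12.90 = 783.4/12.90 = 60.73 mg/L.
0.49%/h lost → k = −ln(1 − 0.0049) = 0.004912 h⁻¹.
60.73·exp(−k·t) = 30 → t = ln(60.73/30)/k = 516900 s = 143.6 h.

144 h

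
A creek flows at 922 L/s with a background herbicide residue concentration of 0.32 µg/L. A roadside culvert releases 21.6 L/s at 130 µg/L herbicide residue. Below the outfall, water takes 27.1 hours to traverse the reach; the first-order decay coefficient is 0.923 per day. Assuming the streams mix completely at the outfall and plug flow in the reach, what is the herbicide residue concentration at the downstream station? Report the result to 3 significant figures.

1.16 µg/L

Flow-weighted average: C = (922.0·0.3200 + 21.60·130.0) / 943.6 = 3103/943.6 = 3.289 µg/L.
Decay over the reach: 3.289·exp(−kt) = 3.289·0.3527 = 1.160 µg/L.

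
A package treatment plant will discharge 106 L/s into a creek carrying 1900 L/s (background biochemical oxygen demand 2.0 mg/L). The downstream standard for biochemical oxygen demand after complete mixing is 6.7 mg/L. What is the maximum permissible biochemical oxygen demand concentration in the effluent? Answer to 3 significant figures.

At the limit, (Qr·Cr + Qe·Cₑ)/(Qr + Qe) = 6.7:
Cₑ = (2006·6.7 − 1900·2.000) / 106.0 = 90.95 mg/L.

90.9 mg/L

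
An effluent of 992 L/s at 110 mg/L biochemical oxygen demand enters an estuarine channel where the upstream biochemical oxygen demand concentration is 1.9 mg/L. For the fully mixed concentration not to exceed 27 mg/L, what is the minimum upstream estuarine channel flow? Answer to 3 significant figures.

Set C_mix = 27: (Q·1.900 + 992.0·110.0) / (Q + 992.0) = 27
→ Q = 992.0·(110.0 − 27)/(27 − 1.900) = 3280 L/s.

3280 L/s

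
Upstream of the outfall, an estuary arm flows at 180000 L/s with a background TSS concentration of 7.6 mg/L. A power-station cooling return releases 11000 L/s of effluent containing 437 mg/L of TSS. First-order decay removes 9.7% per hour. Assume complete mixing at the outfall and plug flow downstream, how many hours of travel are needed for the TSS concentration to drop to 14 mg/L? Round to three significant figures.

Flow-weighted average: C = (180000·7.600 + 11000·437.0) / 191000 = 6175000/191000 = 32.33 mg/L.
9.7%/h lost → k = −ln(1 − 0.097) = 0.1020 h⁻¹.
32.33·exp(−k·t) = 14 → t = ln(32.33/14)/k = 29530 s = 8.203 h.

8.20 h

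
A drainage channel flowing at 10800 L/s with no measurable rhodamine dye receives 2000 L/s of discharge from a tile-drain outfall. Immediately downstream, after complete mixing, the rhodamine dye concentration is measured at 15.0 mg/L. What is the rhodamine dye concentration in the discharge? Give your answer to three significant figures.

96.0 mg/L

Mass balance: 10800·0 + 2000·Cₑ = 12800·15.00
→ Cₑ = (12800·15.00 − 10800·0) / 2000 = 96.00 mg/L.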